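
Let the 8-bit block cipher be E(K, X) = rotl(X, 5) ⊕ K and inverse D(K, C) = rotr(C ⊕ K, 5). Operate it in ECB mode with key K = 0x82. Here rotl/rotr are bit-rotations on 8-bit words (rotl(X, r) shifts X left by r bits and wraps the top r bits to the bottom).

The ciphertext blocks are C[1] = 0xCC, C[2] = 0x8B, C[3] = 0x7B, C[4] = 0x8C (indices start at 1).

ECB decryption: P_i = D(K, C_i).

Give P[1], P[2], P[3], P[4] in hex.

P[1] = 0x72, P[2] = 0x48, P[3] = 0xCF, P[4] = 0x70

P[1]: D(K, 0xCC) = 0x72.
P[2]: D(K, 0x8B) = 0x48.
P[3]: D(K, 0x7B) = 0xCF.
P[4]: D(K, 0x8C) = 0x70.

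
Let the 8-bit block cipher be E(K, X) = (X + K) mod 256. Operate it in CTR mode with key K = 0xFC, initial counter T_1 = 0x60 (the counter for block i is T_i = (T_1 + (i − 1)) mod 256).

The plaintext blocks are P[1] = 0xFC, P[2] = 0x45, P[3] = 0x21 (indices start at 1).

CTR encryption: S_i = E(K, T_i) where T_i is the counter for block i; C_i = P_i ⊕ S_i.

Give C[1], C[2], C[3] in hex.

C[1] = 0xA0, C[2] = 0x18, C[3] = 0x7F

C[1]: T = 0x60, S = E(K, T) = 0x5C; 0xFC ⊕ 0x5C = 0xA0.
C[2]: T = 0x61, S = E(K, T) = 0x5D; 0x45 ⊕ 0x5D = 0x18.
C[3]: T = 0x62, S = E(K, T) = 0x5E; 0x21 ⊕ 0x5E = 0x7F.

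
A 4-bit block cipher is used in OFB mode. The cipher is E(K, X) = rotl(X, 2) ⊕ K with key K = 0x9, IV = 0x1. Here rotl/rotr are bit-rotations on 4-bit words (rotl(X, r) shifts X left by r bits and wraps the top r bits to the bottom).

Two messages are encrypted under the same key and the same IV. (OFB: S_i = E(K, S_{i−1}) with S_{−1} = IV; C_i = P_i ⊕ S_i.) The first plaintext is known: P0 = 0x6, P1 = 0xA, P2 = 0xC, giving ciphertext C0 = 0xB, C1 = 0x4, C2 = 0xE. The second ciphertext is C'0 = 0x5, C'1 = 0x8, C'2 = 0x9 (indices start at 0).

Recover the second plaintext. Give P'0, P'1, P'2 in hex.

In OFB with a reused IV, both messages share the same keystream S_i, so C_i ⊕ C'_i = P_i ⊕ P'_i and thus P'_i = P_i ⊕ C_i ⊕ C'_i.
P'0: 0x6 ⊕ 0xB ⊕ 0x5 = 0x8.
P'1: 0xA ⊕ 0x4 ⊕ 0x8 = 0x6.
P'2: 0xC ⊕ 0xE ⊕ 0x9 = 0xB.

P'0 = 0x8, P'1 = 0x6, P'2 = 0xB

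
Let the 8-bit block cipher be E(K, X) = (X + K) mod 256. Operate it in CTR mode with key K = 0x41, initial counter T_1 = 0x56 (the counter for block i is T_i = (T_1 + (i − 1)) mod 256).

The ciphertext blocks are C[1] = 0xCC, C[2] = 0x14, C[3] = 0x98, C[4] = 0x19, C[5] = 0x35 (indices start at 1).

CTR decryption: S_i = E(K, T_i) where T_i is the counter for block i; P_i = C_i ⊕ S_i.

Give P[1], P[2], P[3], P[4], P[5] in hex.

P[1]: T = 0x56, S = E(K, T) = 0x97; 0xCC ⊕ 0x97 = 0x5B.
P[2]: T = 0x57, S = E(K, T) = 0x98; 0x14 ⊕ 0x98 = 0x8C.
P[3]: T = 0x58, S = E(K, T) = 0x99; 0x98 ⊕ 0x99 = 0x01.
P[4]: T = 0x59, S = E(K, T) = 0x9A; 0x19 ⊕ 0x9A = 0x83.
P[5]: T = 0x5A, S = E(K, T) = 0x9B; 0x35 ⊕ 0x9B = 0xAE.

P[1] = 0x5B, P[2] = 0x8C, P[3] = 0x01, P[4] = 0x83, P[5] = 0xAE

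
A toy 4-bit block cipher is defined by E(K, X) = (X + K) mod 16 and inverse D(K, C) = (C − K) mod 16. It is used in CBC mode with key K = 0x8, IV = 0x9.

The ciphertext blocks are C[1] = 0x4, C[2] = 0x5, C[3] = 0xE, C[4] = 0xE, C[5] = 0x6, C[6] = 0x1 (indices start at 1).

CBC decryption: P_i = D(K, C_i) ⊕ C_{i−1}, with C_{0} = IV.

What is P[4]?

P[4] = 0x8

P[4]: D(K, 0xE) = 0x6; 0x6 ⊕ 0xE = 0x8.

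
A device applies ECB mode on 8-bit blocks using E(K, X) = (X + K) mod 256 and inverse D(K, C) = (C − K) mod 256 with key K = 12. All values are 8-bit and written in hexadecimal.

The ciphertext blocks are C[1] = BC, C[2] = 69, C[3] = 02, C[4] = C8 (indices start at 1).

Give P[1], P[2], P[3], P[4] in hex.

ECB decryption: P_i = D(K, C_i).
P[1]: D(K, BC) = AA.
P[2]: D(K, 69) = 57.
P[3]: D(K, 02) = F0.
P[4]: D(K, C8) = B6.

P[1] = AA, P[2] = 57, P[3] = F0, P[4] = B6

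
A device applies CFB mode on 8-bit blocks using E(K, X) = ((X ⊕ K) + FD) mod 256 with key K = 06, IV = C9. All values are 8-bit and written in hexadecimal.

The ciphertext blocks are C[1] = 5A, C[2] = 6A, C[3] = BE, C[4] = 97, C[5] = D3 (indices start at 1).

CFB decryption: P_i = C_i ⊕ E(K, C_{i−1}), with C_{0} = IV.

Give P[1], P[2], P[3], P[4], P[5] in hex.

P[1] = 96, P[2] = 33, P[3] = D7, P[4] = 22, P[5] = 5D

P[1]: E(K, C9) = CC; 5A ⊕ CC = 96.
P[2]: E(K, 5A) = 59; 6A ⊕ 59 = 33.
P[3]: E(K, 6A) = 69; BE ⊕ 69 = D7.
P[4]: E(K, BE) = B5; 97 ⊕ B5 = 22.
P[5]: E(K, 97) = 8E; D3 ⊕ 8E = 5D.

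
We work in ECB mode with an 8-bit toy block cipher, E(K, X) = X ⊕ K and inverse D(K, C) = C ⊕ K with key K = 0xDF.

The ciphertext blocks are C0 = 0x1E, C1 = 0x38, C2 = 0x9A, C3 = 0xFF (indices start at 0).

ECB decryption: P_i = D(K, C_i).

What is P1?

P1: D(K, 0x38) = 0xE7.

P1 = 0xE7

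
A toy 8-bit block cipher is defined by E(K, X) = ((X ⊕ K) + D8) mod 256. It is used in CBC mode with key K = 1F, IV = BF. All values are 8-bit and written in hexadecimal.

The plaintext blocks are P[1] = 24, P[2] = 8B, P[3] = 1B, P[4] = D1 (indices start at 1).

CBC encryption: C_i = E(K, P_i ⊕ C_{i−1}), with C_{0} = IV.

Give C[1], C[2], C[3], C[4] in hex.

C[1]: P[1] ⊕ BF = 9B; E(K, 9B) = 5C.
C[2]: P[2] ⊕ 5C = D7; E(K, D7) = A0.
C[3]: P[3] ⊕ A0 = BB; E(K, BB) = 7C.
C[4]: P[4] ⊕ 7C = AD; E(K, AD) = 8A.

C[1] = 5C, C[2] = A0, C[3] = 7C, C[4] = 8A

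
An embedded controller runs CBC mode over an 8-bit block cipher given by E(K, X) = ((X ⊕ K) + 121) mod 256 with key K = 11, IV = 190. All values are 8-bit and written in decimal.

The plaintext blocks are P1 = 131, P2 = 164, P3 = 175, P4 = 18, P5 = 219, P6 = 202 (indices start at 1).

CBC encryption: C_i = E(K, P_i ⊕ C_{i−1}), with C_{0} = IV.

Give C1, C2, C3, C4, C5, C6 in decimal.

C1: P1 ⊕ 190 = 61; E(K, 61) = 175.
C2: P2 ⊕ 175 = 11; E(K, 11) = 121.
C3: P3 ⊕ 121 = 214; E(K, 214) = 86.
C4: P4 ⊕ 86 = 68; E(K, 68) = 200.
C5: P5 ⊕ 200 = 19; E(K, 19) = 145.
C6: P6 ⊕ 145 = 91; E(K, 91) = 201.

C1 = 175, C2 = 121, C3 = 86, C4 = 200, C5 = 145, C6 = 201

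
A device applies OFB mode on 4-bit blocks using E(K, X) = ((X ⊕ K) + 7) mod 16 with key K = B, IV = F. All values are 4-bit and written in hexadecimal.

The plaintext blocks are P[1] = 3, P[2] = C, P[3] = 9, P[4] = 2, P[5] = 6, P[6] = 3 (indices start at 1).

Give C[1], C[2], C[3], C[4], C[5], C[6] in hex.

OFB encryption: S_i = E(K, S_{i−1}) with S_{0} = IV; C_i = P_i ⊕ S_i.
C[1]: S = E(K, F) = B; 3 ⊕ B = 8.
C[2]: S = E(K, B) = 7; C ⊕ 7 = B.
C[3]: S = E(K, 7) = 3; 9 ⊕ 3 = A.
C[4]: S = E(K, 3) = F; 2 ⊕ F = D.
C[5]: S = E(K, F) = B; 6 ⊕ B = D.
C[6]: S = E(K, B) = 7; 3 ⊕ 7 = 4.

C[1] = 8, C[2] = B, C[3] = A, C[4] = D, C[5] = D, C[6] = 4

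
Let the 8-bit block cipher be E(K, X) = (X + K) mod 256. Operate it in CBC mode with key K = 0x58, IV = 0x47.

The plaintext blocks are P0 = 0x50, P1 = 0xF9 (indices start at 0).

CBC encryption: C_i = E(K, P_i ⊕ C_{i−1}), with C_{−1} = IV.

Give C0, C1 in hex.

C0: P0 ⊕ 0x47 = 0x17; E(K, 0x17) = 0x6F.
C1: P1 ⊕ 0x6F = 0x96; E(K, 0x96) = 0xEE.

C0 = 0x6F, C1 = 0xEE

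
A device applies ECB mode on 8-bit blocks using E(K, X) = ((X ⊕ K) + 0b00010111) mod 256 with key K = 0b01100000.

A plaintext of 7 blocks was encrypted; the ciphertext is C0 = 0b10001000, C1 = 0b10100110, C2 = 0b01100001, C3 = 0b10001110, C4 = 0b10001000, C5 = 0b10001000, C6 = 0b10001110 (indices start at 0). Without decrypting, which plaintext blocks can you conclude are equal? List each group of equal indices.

P0 = P4 = P5; P3 = P6

ECB encrypts each block independently with the same key, so equal ciphertext blocks imply equal plaintext blocks.
C0 = C4 = C5 = 0b10001000, so P0 = P4 = P5.
C3 = C6 = 0b10001110, so P3 = P6.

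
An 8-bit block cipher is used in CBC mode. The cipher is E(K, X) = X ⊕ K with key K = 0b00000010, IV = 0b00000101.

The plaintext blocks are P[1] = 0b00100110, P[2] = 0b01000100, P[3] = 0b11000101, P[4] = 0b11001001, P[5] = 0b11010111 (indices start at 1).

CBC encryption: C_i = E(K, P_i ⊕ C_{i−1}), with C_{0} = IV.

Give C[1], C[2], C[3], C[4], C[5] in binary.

C[1]: P[1] ⊕ 0b00000101 = 0b00100011; E(K, 0b00100011) = 0b00100001.
C[2]: P[2] ⊕ 0b00100001 = 0b01100101; E(K, 0b01100101) = 0b01100111.
C[3]: P[3] ⊕ 0b01100111 = 0b10100010; E(K, 0b10100010) = 0b10100000.
C[4]: P[4] ⊕ 0b10100000 = 0b01101001; E(K, 0b01101001) = 0b01101011.
C[5]: P[5] ⊕ 0b01101011 = 0b10111100; E(K, 0b10111100) = 0b10111110.

C[1] = 0b00100001, C[2] = 0b01100111, C[3] = 0b10100000, C[4] = 0b01101011, C[5] = 0b10111110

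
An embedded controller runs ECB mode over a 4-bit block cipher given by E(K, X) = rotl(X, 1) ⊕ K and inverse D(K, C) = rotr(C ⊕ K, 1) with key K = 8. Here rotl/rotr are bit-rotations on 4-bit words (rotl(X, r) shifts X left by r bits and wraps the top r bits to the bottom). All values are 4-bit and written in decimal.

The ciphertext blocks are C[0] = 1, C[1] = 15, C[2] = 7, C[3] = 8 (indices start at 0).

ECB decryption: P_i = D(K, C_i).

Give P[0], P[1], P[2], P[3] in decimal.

P[0] = 12, P[1] = 11, P[2] = 15, P[3] = 0

P[0]: D(K, 1) = 12.
P[1]: D(K, 15) = 11.
P[2]: D(K, 7) = 15.
P[3]: D(K, 8) = 0.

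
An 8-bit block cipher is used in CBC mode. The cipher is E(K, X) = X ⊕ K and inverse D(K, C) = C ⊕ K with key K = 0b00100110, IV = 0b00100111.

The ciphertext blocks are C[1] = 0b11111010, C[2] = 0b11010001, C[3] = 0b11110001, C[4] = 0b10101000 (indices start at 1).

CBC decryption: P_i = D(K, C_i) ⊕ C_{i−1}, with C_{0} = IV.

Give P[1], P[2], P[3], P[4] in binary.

P[1] = 0b11111011, P[2] = 0b00001101, P[3] = 0b00000110, P[4] = 0b01111111

P[1]: D(K, 0b11111010) = 0b11011100; 0b11011100 ⊕ 0b00100111 = 0b11111011.
P[2]: D(K, 0b11010001) = 0b11110111; 0b11110111 ⊕ 0b11111010 = 0b00001101.
P[3]: D(K, 0b11110001) = 0b11010111; 0b11010111 ⊕ 0b11010001 = 0b00000110.
P[4]: D(K, 0b10101000) = 0b10001110; 0b10001110 ⊕ 0b11110001 = 0b01111111.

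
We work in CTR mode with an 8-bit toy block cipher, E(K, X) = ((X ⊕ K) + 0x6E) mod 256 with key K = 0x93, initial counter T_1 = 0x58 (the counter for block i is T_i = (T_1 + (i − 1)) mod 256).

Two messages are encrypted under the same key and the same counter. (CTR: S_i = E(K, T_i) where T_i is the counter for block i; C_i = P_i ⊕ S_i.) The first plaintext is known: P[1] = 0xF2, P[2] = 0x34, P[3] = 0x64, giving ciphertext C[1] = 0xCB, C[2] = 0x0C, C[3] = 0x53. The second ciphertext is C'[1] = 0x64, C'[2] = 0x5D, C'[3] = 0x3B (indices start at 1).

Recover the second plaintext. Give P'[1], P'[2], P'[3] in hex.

In CTR with a reused counter, both messages share the same keystream S_i, so C_i ⊕ C'_i = P_i ⊕ P'_i and thus P'_i = P_i ⊕ C_i ⊕ C'_i.
P'[1]: 0xF2 ⊕ 0xCB ⊕ 0x64 = 0x5D.
P'[2]: 0x34 ⊕ 0x0C ⊕ 0x5D = 0x65.
P'[3]: 0x64 ⊕ 0x53 ⊕ 0x3B = 0x0C.

P'[1] = 0x5D, P'[2] = 0x65, P'[3] = 0x0C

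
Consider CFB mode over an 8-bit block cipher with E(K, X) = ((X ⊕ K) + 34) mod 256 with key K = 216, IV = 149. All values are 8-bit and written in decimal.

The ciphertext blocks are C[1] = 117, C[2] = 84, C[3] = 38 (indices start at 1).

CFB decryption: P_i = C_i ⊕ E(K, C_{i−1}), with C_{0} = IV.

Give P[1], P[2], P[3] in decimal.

P[1] = 26, P[2] = 155, P[3] = 136

P[1]: E(K, 149) = 111; 117 ⊕ 111 = 26.
P[2]: E(K, 117) = 207; 84 ⊕ 207 = 155.
P[3]: E(K, 84) = 174; 38 ⊕ 174 = 136.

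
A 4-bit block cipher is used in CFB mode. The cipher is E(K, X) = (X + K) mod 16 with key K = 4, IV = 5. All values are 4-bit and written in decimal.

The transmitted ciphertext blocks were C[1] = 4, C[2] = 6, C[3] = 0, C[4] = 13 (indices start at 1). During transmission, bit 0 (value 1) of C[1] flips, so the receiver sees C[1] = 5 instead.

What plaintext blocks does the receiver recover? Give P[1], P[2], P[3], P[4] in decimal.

P[1] = 12, P[2] = 15, P[3] = 10, P[4] = 9

CFB decryption: P_i = C_i ⊕ E(K, C_{i−1}), with C_{0} = IV.
Only C[1] changed, to 5. In CFB, a change in C_i flips the same bit in P_i and garbles P_{i+1}. Decrypting the received ciphertext:
P[1]: E(K, 5) = 9; 5 ⊕ 9 = 12.
P[2]: E(K, 5) = 9; 6 ⊕ 9 = 15.
P[3]: E(K, 6) = 10; 0 ⊕ 10 = 10.
P[4]: E(K, 0) = 4; 13 ⊕ 4 = 9.
Blocks that differ from the original plaintext: P[1], P[2].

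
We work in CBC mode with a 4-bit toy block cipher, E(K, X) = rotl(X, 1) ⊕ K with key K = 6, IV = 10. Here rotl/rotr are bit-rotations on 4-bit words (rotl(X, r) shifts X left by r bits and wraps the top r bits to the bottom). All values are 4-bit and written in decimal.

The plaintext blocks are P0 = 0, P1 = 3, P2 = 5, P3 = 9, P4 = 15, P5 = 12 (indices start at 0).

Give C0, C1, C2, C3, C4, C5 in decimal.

C0 = 3, C1 = 6, C2 = 0, C3 = 5, C4 = 3, C5 = 9

CBC encryption: C_i = E(K, P_i ⊕ C_{i−1}), with C_{−1} = IV.
C0: P0 ⊕ 10 = 10; E(K, 10) = 3.
C1: P1 ⊕ 3 = 0; E(K, 0) = 6.
C2: P2 ⊕ 6 = 3; E(K, 3) = 0.
C3: P3 ⊕ 0 = 9; E(K, 9) = 5.
C4: P4 ⊕ 5 = 10; E(K, 10) = 3.
C5: P5 ⊕ 3 = 15; E(K, 15) = 9.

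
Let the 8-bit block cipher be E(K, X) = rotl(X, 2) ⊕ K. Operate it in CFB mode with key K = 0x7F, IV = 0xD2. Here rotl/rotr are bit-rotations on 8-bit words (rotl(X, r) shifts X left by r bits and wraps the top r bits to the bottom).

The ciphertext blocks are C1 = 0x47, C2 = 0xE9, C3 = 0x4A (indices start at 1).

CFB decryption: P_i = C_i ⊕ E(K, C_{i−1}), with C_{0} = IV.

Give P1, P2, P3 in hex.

P1: E(K, 0xD2) = 0x34; 0x47 ⊕ 0x34 = 0x73.
P2: E(K, 0x47) = 0x62; 0xE9 ⊕ 0x62 = 0x8B.
P3: E(K, 0xE9) = 0xD8; 0x4A ⊕ 0xD8 = 0x92.

P1 = 0x73, P2 = 0x8B, P3 = 0x92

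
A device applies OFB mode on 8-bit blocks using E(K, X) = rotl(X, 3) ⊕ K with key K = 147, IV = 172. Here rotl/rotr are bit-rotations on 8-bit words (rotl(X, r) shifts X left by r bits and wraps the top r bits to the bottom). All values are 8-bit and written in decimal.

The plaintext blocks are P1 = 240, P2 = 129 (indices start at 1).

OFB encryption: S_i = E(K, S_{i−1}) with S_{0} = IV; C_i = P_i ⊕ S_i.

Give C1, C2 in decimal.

C1: S = E(K, 172) = 246; 240 ⊕ 246 = 6.
C2: S = E(K, 246) = 36; 129 ⊕ 36 = 165.

C1 = 6, C2 = 165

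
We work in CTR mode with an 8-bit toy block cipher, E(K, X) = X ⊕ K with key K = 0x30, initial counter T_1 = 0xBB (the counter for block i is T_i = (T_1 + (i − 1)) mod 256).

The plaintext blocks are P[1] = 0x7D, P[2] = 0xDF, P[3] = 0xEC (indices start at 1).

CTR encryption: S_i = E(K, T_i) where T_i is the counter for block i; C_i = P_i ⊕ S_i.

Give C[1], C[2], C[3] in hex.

C[1]: T = 0xBB, S = E(K, T) = 0x8B; 0x7D ⊕ 0x8B = 0xF6.
C[2]: T = 0xBC, S = E(K, T) = 0x8C; 0xDF ⊕ 0x8C = 0x53.
C[3]: T = 0xBD, S = E(K, T) = 0x8D; 0xEC ⊕ 0x8D = 0x61.

C[1] = 0xF6, C[2] = 0x53, C[3] = 0x61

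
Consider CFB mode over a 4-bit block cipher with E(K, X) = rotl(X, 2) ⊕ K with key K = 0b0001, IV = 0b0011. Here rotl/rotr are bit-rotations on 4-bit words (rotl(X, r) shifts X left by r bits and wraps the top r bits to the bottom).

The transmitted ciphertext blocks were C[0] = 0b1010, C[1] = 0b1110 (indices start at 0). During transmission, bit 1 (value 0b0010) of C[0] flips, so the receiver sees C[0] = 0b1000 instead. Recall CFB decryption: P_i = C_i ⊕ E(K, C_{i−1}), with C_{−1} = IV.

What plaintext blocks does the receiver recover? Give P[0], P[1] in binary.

Only C[0] changed, to 0b1000. In CFB, a change in C_i flips the same bit in P_i and garbles P_{i+1}. Decrypting the received ciphertext:
P[0]: E(K, 0b0011) = 0b1101; 0b1000 ⊕ 0b1101 = 0b0101.
P[1]: E(K, 0b1000) = 0b0011; 0b1110 ⊕ 0b0011 = 0b1101.
Blocks that differ from the original plaintext: P[0], P[1].

P[0] = 0b0101, P[1] = 0b1101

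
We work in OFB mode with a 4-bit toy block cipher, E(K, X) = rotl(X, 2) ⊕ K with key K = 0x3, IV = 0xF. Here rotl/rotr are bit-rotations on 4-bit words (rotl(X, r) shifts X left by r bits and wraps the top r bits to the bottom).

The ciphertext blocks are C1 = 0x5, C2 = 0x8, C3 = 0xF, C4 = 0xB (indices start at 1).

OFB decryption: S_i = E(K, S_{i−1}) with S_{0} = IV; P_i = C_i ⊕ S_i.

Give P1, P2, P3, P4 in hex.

P1: S = E(K, 0xF) = 0xC; 0x5 ⊕ 0xC = 0x9.
P2: S = E(K, 0xC) = 0x0; 0x8 ⊕ 0x0 = 0x8.
P3: S = E(K, 0x0) = 0x3; 0xF ⊕ 0x3 = 0xC.
P4: S = E(K, 0x3) = 0xF; 0xB ⊕ 0xF = 0x4.

P1 = 0x9, P2 = 0x8, P3 = 0xC, P4 = 0x4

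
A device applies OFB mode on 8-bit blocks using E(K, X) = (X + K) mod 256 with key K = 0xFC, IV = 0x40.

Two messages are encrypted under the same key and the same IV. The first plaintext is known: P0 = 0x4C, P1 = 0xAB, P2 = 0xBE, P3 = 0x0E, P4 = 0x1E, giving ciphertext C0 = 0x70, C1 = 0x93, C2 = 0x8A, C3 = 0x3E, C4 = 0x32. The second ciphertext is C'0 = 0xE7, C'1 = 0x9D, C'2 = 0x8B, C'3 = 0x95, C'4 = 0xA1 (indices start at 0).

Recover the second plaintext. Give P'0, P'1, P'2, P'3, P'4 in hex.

P'0 = 0xDB, P'1 = 0xA5, P'2 = 0xBF, P'3 = 0xA5, P'4 = 0x8D

In OFB with a reused IV, both messages share the same keystream S_i, so C_i ⊕ C'_i = P_i ⊕ P'_i and thus P'_i = P_i ⊕ C_i ⊕ C'_i.
P'0: 0x4C ⊕ 0x70 ⊕ 0xE7 = 0xDB.
P'1: 0xAB ⊕ 0x93 ⊕ 0x9D = 0xA5.
P'2: 0xBE ⊕ 0x8A ⊕ 0x8B = 0xBF.
P'3: 0x0E ⊕ 0x3E ⊕ 0x95 = 0xA5.
P'4: 0x1E ⊕ 0x32 ⊕ 0xA1 = 0x8D.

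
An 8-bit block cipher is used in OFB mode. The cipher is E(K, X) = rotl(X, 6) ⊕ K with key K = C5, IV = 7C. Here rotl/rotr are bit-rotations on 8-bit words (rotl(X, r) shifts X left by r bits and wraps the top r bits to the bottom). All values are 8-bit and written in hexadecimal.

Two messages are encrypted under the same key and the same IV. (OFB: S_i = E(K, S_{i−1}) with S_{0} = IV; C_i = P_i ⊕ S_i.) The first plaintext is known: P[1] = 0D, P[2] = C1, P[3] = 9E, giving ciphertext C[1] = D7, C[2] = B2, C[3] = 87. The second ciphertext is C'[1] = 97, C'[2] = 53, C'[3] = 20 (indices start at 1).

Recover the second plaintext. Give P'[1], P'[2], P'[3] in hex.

P'[1] = 4D, P'[2] = 20, P'[3] = 39

In OFB with a reused IV, both messages share the same keystream S_i, so C_i ⊕ C'_i = P_i ⊕ P'_i and thus P'_i = P_i ⊕ C_i ⊕ C'_i.
P'[1]: 0D ⊕ D7 ⊕ 97 = 4D.
P'[2]: C1 ⊕ B2 ⊕ 53 = 20.
P'[3]: 9E ⊕ 87 ⊕ 20 = 39.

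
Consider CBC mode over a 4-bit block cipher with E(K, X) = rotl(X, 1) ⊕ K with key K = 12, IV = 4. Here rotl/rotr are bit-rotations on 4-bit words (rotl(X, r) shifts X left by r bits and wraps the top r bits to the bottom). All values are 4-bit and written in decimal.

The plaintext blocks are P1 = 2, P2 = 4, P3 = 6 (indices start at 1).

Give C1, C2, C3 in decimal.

CBC encryption: C_i = E(K, P_i ⊕ C_{i−1}), with C_{0} = IV.
C1: P1 ⊕ 4 = 6; E(K, 6) = 0.
C2: P2 ⊕ 0 = 4; E(K, 4) = 4.
C3: P3 ⊕ 4 = 2; E(K, 2) = 8.

C1 = 0, C2 = 4, C3 = 8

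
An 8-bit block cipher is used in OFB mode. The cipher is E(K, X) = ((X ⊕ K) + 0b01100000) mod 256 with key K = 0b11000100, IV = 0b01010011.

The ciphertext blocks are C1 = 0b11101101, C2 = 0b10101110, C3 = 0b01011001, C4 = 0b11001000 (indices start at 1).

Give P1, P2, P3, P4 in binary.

P1 = 0b00011010, P2 = 0b00111101, P3 = 0b11101110, P4 = 0b00011011

OFB decryption: S_i = E(K, S_{i−1}) with S_{0} = IV; P_i = C_i ⊕ S_i.
P1: S = E(K, 0b01010011) = 0b11110111; 0b11101101 ⊕ 0b11110111 = 0b00011010.
P2: S = E(K, 0b11110111) = 0b10010011; 0b10101110 ⊕ 0b10010011 = 0b00111101.
P3: S = E(K, 0b10010011) = 0b10110111; 0b01011001 ⊕ 0b10110111 = 0b11101110.
P4: S = E(K, 0b10110111) = 0b11010011; 0b11001000 ⊕ 0b11010011 = 0b00011011.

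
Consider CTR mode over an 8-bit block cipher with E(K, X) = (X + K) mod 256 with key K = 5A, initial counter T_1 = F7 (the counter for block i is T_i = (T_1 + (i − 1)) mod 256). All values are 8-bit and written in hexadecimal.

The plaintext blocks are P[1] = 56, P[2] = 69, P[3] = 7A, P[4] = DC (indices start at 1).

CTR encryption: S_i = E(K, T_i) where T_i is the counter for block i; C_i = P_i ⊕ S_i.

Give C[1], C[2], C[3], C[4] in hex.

C[1]: T = F7, S = E(K, T) = 51; 56 ⊕ 51 = 07.
C[2]: T = F8, S = E(K, T) = 52; 69 ⊕ 52 = 3B.
C[3]: T = F9, S = E(K, T) = 53; 7A ⊕ 53 = 29.
C[4]: T = FA, S = E(K, T) = 54; DC ⊕ 54 = 88.

C[1] = 07, C[2] = 3B, C[3] = 29, C[4] = 88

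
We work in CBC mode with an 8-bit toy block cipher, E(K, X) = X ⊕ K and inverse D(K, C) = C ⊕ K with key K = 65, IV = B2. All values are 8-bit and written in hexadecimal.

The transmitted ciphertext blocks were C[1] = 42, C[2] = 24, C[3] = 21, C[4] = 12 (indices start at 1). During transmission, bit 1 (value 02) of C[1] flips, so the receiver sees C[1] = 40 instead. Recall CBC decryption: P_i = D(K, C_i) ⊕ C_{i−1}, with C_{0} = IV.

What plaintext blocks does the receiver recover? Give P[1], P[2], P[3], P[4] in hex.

P[1] = 97, P[2] = 01, P[3] = 60, P[4] = 56

Only C[1] changed, to 40. In CBC, a change in C_i garbles P_i and flips the same bit in P_{i+1}. Decrypting the received ciphertext:
P[1]: D(K, 40) = 25; 25 ⊕ B2 = 97.
P[2]: D(K, 24) = 41; 41 ⊕ 40 = 01.
P[3]: D(K, 21) = 44; 44 ⊕ 24 = 60.
P[4]: D(K, 12) = 77; 77 ⊕ 21 = 56.
Blocks that differ from the original plaintext: P[1], P[2].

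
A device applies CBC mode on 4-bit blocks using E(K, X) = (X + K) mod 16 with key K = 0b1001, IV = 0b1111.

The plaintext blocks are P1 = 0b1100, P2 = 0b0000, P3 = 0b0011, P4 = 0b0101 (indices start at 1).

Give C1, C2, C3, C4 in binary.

CBC encryption: C_i = E(K, P_i ⊕ C_{i−1}), with C_{0} = IV.
C1: P1 ⊕ 0b1111 = 0b0011; E(K, 0b0011) = 0b1100.
C2: P2 ⊕ 0b1100 = 0b1100; E(K, 0b1100) = 0b0101.
C3: P3 ⊕ 0b0101 = 0b0110; E(K, 0b0110) = 0b1111.
C4: P4 ⊕ 0b1111 = 0b1010; E(K, 0b1010) = 0b0011.

C1 = 0b1100, C2 = 0b0101, C3 = 0b1111, C4 = 0b0011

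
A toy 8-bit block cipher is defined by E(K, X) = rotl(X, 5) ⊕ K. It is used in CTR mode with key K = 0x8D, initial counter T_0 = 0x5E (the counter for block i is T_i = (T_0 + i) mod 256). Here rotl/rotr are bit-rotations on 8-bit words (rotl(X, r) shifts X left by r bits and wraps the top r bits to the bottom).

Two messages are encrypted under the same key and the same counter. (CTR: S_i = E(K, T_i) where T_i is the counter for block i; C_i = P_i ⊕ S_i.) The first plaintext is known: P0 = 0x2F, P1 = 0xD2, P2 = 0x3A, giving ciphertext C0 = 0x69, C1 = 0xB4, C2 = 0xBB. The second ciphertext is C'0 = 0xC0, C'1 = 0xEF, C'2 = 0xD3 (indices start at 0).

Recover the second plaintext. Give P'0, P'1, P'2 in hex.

In CTR with a reused counter, both messages share the same keystream S_i, so C_i ⊕ C'_i = P_i ⊕ P'_i and thus P'_i = P_i ⊕ C_i ⊕ C'_i.
P'0: 0x2F ⊕ 0x69 ⊕ 0xC0 = 0x86.
P'1: 0xD2 ⊕ 0xB4 ⊕ 0xEF = 0x89.
P'2: 0x3A ⊕ 0xBB ⊕ 0xD3 = 0x52.

P'0 = 0x86, P'1 = 0x89, P'2 = 0x52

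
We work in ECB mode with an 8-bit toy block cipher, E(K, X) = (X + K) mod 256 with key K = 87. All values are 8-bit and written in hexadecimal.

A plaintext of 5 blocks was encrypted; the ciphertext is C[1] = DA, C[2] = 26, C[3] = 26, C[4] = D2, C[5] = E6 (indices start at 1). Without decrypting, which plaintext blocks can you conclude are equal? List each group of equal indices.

P[2] = P[3]

ECB encrypts each block independently with the same key, so equal ciphertext blocks imply equal plaintext blocks.
C[2] = C[3] = 26, so P[2] = P[3].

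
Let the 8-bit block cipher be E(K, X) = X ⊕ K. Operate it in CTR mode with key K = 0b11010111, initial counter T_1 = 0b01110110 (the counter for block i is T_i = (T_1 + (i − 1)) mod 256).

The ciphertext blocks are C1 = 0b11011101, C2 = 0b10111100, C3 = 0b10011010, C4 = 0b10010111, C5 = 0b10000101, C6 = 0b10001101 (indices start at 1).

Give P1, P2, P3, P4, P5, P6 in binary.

P1 = 0b01111100, P2 = 0b00011100, P3 = 0b00110101, P4 = 0b00111001, P5 = 0b00101000, P6 = 0b00100001

CTR decryption: S_i = E(K, T_i) where T_i is the counter for block i; P_i = C_i ⊕ S_i.
P1: T = 0b01110110, S = E(K, T) = 0b10100001; 0b11011101 ⊕ 0b10100001 = 0b01111100.
P2: T = 0b01110111, S = E(K, T) = 0b10100000; 0b10111100 ⊕ 0b10100000 = 0b00011100.
P3: T = 0b01111000, S = E(K, T) = 0b10101111; 0b10011010 ⊕ 0b10101111 = 0b00110101.
P4: T = 0b01111001, S = E(K, T) = 0b10101110; 0b10010111 ⊕ 0b10101110 = 0b00111001.
P5: T = 0b01111010, S = E(K, T) = 0b10101101; 0b10000101 ⊕ 0b10101101 = 0b00101000.
P6: T = 0b01111011, S = E(K, T) = 0b10101100; 0b10001101 ⊕ 0b10101100 = 0b00100001.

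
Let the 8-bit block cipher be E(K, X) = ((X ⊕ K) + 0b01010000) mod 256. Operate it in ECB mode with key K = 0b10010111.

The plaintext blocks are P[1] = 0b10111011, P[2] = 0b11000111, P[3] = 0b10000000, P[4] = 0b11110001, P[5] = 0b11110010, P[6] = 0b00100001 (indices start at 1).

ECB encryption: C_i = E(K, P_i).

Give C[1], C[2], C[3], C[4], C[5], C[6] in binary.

C[1]: E(K, 0b10111011) = 0b01111100.
C[2]: E(K, 0b11000111) = 0b10100000.
C[3]: E(K, 0b10000000) = 0b01100111.
C[4]: E(K, 0b11110001) = 0b10110110.
C[5]: E(K, 0b11110010) = 0b10110101.
C[6]: E(K, 0b00100001) = 0b00000110.

C[1] = 0b01111100, C[2] = 0b10100000, C[3] = 0b01100111, C[4] = 0b10110110, C[5] = 0b10110101, C[6] = 0b00000110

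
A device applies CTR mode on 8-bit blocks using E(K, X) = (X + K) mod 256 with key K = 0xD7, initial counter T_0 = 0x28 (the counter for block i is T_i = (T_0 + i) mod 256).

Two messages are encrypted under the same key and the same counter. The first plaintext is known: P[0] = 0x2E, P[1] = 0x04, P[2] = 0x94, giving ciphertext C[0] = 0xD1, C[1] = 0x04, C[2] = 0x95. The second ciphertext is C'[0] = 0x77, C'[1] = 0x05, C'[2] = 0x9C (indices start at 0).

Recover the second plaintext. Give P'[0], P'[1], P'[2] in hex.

P'[0] = 0x88, P'[1] = 0x05, P'[2] = 0x9D

In CTR with a reused counter, both messages share the same keystream S_i, so C_i ⊕ C'_i = P_i ⊕ P'_i and thus P'_i = P_i ⊕ C_i ⊕ C'_i.
P'[0]: 0x2E ⊕ 0xD1 ⊕ 0x77 = 0x88.
P'[1]: 0x04 ⊕ 0x04 ⊕ 0x05 = 0x05.
P'[2]: 0x94 ⊕ 0x95 ⊕ 0x9C = 0x9D.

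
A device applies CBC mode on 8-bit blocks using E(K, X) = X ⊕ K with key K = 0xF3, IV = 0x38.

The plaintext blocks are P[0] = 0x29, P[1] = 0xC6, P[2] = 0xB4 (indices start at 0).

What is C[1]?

C[1] = 0xD7

CBC encryption: C_i = E(K, P_i ⊕ C_{i−1}), with C_{−1} = IV.
C[0]: P[0] ⊕ 0x38 = 0x11; E(K, 0x11) = 0xE2.
C[1]: P[1] ⊕ 0xE2 = 0x24; E(K, 0x24) = 0xD7.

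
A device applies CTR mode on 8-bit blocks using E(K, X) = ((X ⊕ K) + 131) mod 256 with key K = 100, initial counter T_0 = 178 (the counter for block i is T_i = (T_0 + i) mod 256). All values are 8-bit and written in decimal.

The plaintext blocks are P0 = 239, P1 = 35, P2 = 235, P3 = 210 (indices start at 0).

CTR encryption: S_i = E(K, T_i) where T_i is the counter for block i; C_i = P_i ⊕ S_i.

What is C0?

C0 = 182

C0: T = 178, S = E(K, T) = 89; 239 ⊕ 89 = 182.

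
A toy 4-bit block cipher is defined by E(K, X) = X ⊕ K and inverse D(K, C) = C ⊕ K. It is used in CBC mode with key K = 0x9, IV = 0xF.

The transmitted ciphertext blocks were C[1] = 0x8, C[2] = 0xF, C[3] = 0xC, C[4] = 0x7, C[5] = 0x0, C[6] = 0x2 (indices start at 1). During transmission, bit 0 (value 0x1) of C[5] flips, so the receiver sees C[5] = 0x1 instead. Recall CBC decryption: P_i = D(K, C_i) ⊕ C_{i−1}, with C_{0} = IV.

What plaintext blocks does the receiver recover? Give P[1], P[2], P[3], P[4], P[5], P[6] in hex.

P[1] = 0xE, P[2] = 0xE, P[3] = 0xA, P[4] = 0x2, P[5] = 0xF, P[6] = 0xA

Only C[5] changed, to 0x1. In CBC, a change in C_i garbles P_i and flips the same bit in P_{i+1}. Decrypting the received ciphertext:
P[1]: D(K, 0x8) = 0x1; 0x1 ⊕ 0xF = 0xE.
P[2]: D(K, 0xF) = 0x6; 0x6 ⊕ 0x8 = 0xE.
P[3]: D(K, 0xC) = 0x5; 0x5 ⊕ 0xF = 0xA.
P[4]: D(K, 0x7) = 0xE; 0xE ⊕ 0xC = 0x2.
P[5]: D(K, 0x1) = 0x8; 0x8 ⊕ 0x7 = 0xF.
P[6]: D(K, 0x2) = 0xB; 0xB ⊕ 0x1 = 0xA.
Blocks that differ from the original plaintext: P[5], P[6].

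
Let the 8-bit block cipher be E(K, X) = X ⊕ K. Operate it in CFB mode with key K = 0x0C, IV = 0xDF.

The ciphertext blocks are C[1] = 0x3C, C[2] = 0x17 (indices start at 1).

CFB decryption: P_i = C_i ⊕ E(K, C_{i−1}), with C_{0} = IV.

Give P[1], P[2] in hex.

P[1] = 0xEF, P[2] = 0x27

P[1]: E(K, 0xDF) = 0xD3; 0x3C ⊕ 0xD3 = 0xEF.
P[2]: E(K, 0x3C) = 0x30; 0x17 ⊕ 0x30 = 0x27.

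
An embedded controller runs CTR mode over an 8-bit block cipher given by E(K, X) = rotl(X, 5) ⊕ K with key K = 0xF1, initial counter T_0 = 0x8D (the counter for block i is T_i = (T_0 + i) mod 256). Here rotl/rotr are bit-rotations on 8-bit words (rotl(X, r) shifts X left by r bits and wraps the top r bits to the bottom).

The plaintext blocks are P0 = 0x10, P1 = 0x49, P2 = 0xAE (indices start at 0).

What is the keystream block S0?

0x40

CTR encryption: S_i = E(K, T_i) where T_i is the counter for block i; C_i = P_i ⊕ S_i.
C0: T = 0x8D, S = E(K, T) = 0x40; 0x10 ⊕ 0x40 = 0x50.
So S0 = 0x40.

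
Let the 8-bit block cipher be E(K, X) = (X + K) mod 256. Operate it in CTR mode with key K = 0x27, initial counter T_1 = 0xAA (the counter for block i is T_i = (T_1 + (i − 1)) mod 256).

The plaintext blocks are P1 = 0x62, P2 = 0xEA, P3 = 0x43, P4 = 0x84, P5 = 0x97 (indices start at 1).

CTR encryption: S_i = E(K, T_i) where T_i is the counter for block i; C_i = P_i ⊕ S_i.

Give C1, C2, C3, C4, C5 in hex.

C1 = 0xB3, C2 = 0x38, C3 = 0x90, C4 = 0x50, C5 = 0x42

C1: T = 0xAA, S = E(K, T) = 0xD1; 0x62 ⊕ 0xD1 = 0xB3.
C2: T = 0xAB, S = E(K, T) = 0xD2; 0xEA ⊕ 0xD2 = 0x38.
C3: T = 0xAC, S = E(K, T) = 0xD3; 0x43 ⊕ 0xD3 = 0x90.
C4: T = 0xAD, S = E(K, T) = 0xD4; 0x84 ⊕ 0xD4 = 0x50.
C5: T = 0xAE, S = E(K, T) = 0xD5; 0x97 ⊕ 0xD5 = 0x42.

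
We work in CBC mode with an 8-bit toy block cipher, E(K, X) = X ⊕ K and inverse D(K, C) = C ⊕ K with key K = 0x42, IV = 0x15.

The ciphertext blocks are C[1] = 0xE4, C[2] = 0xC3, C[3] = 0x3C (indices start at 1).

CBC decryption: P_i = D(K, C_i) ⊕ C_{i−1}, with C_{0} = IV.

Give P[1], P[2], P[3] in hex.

P[1]: D(K, 0xE4) = 0xA6; 0xA6 ⊕ 0x15 = 0xB3.
P[2]: D(K, 0xC3) = 0x81; 0x81 ⊕ 0xE4 = 0x65.
P[3]: D(K, 0x3C) = 0x7E; 0x7E ⊕ 0xC3 = 0xBD.

P[1] = 0xB3, P[2] = 0x65, P[3] = 0xBD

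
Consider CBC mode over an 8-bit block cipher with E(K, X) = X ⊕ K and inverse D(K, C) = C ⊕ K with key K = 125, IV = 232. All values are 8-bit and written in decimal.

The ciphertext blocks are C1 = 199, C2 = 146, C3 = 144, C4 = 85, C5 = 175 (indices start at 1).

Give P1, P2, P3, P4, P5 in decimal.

P1 = 82, P2 = 40, P3 = 127, P4 = 184, P5 = 135

CBC decryption: P_i = D(K, C_i) ⊕ C_{i−1}, with C_{0} = IV.
P1: D(K, 199) = 186; 186 ⊕ 232 = 82.
P2: D(K, 146) = 239; 239 ⊕ 199 = 40.
P3: D(K, 144) = 237; 237 ⊕ 146 = 127.
P4: D(K, 85) = 40; 40 ⊕ 144 = 184.
P5: D(K, 175) = 210; 210 ⊕ 85 = 135.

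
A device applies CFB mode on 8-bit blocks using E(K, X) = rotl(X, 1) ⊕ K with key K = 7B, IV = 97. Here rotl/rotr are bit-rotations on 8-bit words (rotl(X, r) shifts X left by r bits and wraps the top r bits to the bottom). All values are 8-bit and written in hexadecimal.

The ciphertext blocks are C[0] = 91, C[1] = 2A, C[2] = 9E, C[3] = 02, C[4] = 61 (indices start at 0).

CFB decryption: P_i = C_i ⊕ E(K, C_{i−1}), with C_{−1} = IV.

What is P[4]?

P[4]: E(K, 02) = 7F; 61 ⊕ 7F = 1E.

P[4] = 1E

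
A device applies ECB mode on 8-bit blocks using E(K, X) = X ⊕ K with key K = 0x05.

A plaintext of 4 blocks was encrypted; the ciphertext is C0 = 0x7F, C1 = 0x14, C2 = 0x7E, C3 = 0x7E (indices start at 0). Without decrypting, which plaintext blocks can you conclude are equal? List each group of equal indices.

ECB encrypts each block independently with the same key, so equal ciphertext blocks imply equal plaintext blocks.
C2 = C3 = 0x7E, so P2 = P3.

P2 = P3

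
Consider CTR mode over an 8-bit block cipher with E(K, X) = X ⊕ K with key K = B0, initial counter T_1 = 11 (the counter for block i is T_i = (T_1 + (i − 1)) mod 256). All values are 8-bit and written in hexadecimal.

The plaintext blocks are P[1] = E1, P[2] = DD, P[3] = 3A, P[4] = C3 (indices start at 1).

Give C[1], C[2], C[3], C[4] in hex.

CTR encryption: S_i = E(K, T_i) where T_i is the counter for block i; C_i = P_i ⊕ S_i.
C[1]: T = 11, S = E(K, T) = A1; E1 ⊕ A1 = 40.
C[2]: T = 12, S = E(K, T) = A2; DD ⊕ A2 = 7F.
C[3]: T = 13, S = E(K, T) = A3; 3A ⊕ A3 = 99.
C[4]: T = 14, S = E(K, T) = A4; C3 ⊕ A4 = 67.

C[1] = 40, C[2] = 7F, C[3] = 99, C[4] = 67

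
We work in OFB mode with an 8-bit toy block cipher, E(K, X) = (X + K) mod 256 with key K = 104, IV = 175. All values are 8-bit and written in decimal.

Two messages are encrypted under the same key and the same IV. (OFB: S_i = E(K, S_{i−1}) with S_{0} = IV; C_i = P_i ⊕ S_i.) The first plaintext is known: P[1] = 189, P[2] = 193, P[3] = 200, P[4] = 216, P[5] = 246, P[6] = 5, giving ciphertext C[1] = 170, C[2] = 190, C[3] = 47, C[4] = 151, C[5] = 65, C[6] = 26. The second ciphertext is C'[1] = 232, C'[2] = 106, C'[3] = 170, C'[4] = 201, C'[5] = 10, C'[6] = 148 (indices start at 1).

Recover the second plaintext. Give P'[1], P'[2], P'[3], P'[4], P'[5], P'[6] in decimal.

In OFB with a reused IV, both messages share the same keystream S_i, so C_i ⊕ C'_i = P_i ⊕ P'_i and thus P'_i = P_i ⊕ C_i ⊕ C'_i.
P'[1]: 189 ⊕ 170 ⊕ 232 = 255.
P'[2]: 193 ⊕ 190 ⊕ 106 = 21.
P'[3]: 200 ⊕ 47 ⊕ 170 = 77.
P'[4]: 216 ⊕ 151 ⊕ 201 = 134.
P'[5]: 246 ⊕ 65 ⊕ 10 = 189.
P'[6]: 5 ⊕ 26 ⊕ 148 = 139.

P'[1] = 255, P'[2] = 21, P'[3] = 77, P'[4] = 134, P'[5] = 189, P'[6] = 139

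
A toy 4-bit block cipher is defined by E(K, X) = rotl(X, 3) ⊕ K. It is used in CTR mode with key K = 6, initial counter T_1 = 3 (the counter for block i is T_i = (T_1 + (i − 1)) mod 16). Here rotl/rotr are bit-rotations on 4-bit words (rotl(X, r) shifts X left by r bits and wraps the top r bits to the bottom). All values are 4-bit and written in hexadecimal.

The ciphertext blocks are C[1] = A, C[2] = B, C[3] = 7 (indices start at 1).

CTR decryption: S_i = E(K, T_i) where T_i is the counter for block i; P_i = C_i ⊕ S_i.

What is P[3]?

P[3]: T = 5, S = E(K, T) = C; 7 ⊕ C = B.

P[3] = B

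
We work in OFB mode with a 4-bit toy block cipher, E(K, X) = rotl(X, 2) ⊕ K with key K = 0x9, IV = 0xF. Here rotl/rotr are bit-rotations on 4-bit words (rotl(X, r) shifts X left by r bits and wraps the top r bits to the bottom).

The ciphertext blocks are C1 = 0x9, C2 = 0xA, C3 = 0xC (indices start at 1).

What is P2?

OFB decryption: S_i = E(K, S_{i−1}) with S_{0} = IV; P_i = C_i ⊕ S_i.
P1: S = E(K, 0xF) = 0x6; 0x9 ⊕ 0x6 = 0xF.
P2: S = E(K, 0x6) = 0x0; 0xA ⊕ 0x0 = 0xA.

P2 = 0xA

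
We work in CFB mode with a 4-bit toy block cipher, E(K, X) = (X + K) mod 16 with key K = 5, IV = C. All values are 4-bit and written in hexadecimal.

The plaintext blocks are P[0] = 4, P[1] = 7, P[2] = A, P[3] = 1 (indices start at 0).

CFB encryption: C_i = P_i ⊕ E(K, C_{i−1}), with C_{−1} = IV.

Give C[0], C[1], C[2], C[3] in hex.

C[0] = 5, C[1] = D, C[2] = 8, C[3] = C

C[0]: E(K, C) = 1; 4 ⊕ 1 = 5.
C[1]: E(K, 5) = A; 7 ⊕ A = D.
C[2]: E(K, D) = 2; A ⊕ 2 = 8.
C[3]: E(K, 8) = D; 1 ⊕ D = C.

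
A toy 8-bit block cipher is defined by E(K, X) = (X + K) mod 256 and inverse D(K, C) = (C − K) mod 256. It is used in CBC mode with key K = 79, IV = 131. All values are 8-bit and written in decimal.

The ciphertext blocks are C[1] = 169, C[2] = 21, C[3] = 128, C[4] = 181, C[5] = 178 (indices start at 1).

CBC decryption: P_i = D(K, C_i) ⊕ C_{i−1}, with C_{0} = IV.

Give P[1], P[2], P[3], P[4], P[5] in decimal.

P[1]: D(K, 169) = 90; 90 ⊕ 131 = 217.
P[2]: D(K, 21) = 198; 198 ⊕ 169 = 111.
P[3]: D(K, 128) = 49; 49 ⊕ 21 = 36.
P[4]: D(K, 181) = 102; 102 ⊕ 128 = 230.
P[5]: D(K, 178) = 99; 99 ⊕ 181 = 214.

P[1] = 217, P[2] = 111, P[3] = 36, P[4] = 230, P[5] = 214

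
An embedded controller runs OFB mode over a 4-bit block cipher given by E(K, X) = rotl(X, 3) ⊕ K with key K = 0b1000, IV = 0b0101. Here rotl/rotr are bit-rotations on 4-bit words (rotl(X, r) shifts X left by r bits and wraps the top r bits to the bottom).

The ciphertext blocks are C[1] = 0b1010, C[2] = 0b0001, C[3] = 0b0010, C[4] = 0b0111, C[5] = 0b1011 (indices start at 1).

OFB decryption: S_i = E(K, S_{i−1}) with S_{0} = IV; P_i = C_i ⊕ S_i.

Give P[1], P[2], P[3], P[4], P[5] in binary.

P[1] = 0b1000, P[2] = 0b1000, P[3] = 0b0110, P[4] = 0b1101, P[5] = 0b0110

P[1]: S = E(K, 0b0101) = 0b0010; 0b1010 ⊕ 0b0010 = 0b1000.
P[2]: S = E(K, 0b0010) = 0b1001; 0b0001 ⊕ 0b1001 = 0b1000.
P[3]: S = E(K, 0b1001) = 0b0100; 0b0010 ⊕ 0b0100 = 0b0110.
P[4]: S = E(K, 0b0100) = 0b1010; 0b0111 ⊕ 0b1010 = 0b1101.
P[5]: S = E(K, 0b1010) = 0b1101; 0b1011 ⊕ 0b1101 = 0b0110.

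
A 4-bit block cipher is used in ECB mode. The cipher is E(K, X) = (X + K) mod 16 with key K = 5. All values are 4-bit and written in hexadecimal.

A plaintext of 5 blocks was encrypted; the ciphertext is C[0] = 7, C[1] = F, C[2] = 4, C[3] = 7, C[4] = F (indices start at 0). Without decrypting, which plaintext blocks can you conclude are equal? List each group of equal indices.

P[0] = P[3]; P[1] = P[4]

ECB encrypts each block independently with the same key, so equal ciphertext blocks imply equal plaintext blocks.
C[0] = C[3] = 7, so P[0] = P[3].
C[1] = C[4] = F, so P[1] = P[4].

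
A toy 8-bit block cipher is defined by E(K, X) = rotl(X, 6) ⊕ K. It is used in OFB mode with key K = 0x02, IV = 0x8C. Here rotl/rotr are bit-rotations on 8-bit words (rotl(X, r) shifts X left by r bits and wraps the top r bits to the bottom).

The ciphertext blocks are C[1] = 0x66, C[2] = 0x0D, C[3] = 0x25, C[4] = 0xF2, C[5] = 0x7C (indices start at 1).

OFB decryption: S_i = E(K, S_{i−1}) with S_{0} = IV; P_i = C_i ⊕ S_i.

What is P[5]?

P[5] = 0xF7

P[1]: S = E(K, 0x8C) = 0x21; 0x66 ⊕ 0x21 = 0x47.
P[2]: S = E(K, 0x21) = 0x4A; 0x0D ⊕ 0x4A = 0x47.
P[3]: S = E(K, 0x4A) = 0x90; 0x25 ⊕ 0x90 = 0xB5.
P[4]: S = E(K, 0x90) = 0x26; 0xF2 ⊕ 0x26 = 0xD4.
P[5]: S = E(K, 0x26) = 0x8B; 0x7C ⊕ 0x8B = 0xF7.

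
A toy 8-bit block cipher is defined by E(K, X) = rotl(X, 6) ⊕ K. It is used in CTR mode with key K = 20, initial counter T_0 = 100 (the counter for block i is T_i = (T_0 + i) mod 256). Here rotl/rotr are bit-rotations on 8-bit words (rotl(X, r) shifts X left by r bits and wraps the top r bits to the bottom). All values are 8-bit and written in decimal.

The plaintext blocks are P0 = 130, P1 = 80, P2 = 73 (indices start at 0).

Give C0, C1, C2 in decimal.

C0 = 143, C1 = 29, C2 = 196

CTR encryption: S_i = E(K, T_i) where T_i is the counter for block i; C_i = P_i ⊕ S_i.
C0: T = 100, S = E(K, T) = 13; 130 ⊕ 13 = 143.
C1: T = 101, S = E(K, T) = 77; 80 ⊕ 77 = 29.
C2: T = 102, S = E(K, T) = 141; 73 ⊕ 141 = 196.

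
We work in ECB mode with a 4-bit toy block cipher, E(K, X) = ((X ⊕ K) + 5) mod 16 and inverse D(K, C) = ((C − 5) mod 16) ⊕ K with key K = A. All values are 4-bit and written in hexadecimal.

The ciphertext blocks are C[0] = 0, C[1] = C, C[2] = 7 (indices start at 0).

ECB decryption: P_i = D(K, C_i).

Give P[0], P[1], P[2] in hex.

P[0]: D(K, 0) = 1.
P[1]: D(K, C) = D.
P[2]: D(K, 7) = 8.

P[0] = 1, P[1] = D, P[2] = 8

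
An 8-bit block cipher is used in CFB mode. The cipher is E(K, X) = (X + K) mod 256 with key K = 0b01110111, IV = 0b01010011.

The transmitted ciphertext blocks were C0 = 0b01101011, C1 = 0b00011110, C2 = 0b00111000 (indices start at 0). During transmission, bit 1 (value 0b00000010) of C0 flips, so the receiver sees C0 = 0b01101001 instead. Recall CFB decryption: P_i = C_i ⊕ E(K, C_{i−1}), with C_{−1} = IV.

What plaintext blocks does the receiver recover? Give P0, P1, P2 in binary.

Only C0 changed, to 0b01101001. In CFB, a change in C_i flips the same bit in P_i and garbles P_{i+1}. Decrypting the received ciphertext:
P0: E(K, 0b01010011) = 0b11001010; 0b01101001 ⊕ 0b11001010 = 0b10100011.
P1: E(K, 0b01101001) = 0b11100000; 0b00011110 ⊕ 0b11100000 = 0b11111110.
P2: E(K, 0b00011110) = 0b10010101; 0b00111000 ⊕ 0b10010101 = 0b10101101.
Blocks that differ from the original plaintext: P0, P1.

P0 = 0b10100011, P1 = 0b11111110, P2 = 0b10101101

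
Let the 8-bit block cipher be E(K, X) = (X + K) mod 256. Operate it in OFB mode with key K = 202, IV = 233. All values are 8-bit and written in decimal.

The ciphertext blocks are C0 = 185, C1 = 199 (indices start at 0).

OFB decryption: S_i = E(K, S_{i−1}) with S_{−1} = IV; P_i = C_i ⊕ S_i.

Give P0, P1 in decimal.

P0: S = E(K, 233) = 179; 185 ⊕ 179 = 10.
P1: S = E(K, 179) = 125; 199 ⊕ 125 = 186.

P0 = 10, P1 = 186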